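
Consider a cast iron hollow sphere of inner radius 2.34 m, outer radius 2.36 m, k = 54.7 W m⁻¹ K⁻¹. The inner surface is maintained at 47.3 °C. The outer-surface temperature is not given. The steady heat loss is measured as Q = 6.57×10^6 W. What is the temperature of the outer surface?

Series resistances:
  R_cast iron = (1/2.34 − 1/2.36)/(4πk) = 0.003622/(4π·54.7) = 5.269×10^-6 K/W
ΣR = 5.269×10^-6 K/W
ΔT = Q·ΣR = 6.57×10^6 × 5.269×10^-6 = 34.62 K
Heat flows outward, so T_out = T_in − ΔT = 47.3 − 34.62 = 12.7 °C

T_out = 12.7 °C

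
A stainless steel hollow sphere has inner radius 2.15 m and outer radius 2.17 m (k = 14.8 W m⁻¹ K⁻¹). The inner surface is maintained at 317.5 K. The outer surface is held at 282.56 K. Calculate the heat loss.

Q = 4πk·ΔT/(1/r₁ − 1/r₂) = 4π × 14.8 × 34.94 / (1/2.15 − 1/2.17) = 1.52×10^6 W

Q = 1520 kW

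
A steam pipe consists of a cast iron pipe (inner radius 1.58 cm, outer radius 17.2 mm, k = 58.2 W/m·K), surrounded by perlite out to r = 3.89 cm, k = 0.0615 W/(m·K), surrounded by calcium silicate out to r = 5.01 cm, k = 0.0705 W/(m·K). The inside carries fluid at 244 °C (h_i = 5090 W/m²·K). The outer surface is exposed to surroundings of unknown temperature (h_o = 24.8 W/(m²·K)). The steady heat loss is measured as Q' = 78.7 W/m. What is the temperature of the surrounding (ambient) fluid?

T_out = 22.6 °C

Series resistances:
  R'_conv,in = 1/(2πr h) = 1/(2π·0.0158·5090) = 0.001979 m·K/W
  R'_cast iron = ln(0.0172/0.0158)/(2πk) = 0.08490/(2π·58.2) = 2.322×10^-4 m·K/W
  R'_perlite = ln(0.0389/0.0172)/(2πk) = 0.8161/(2π·0.0615) = 2.112 m·K/W
  R'_calcium silicate = ln(0.0501/0.0389)/(2πk) = 0.2530/(2π·0.0705) = 0.5712 m·K/W
  R'_conv,out = 1/(2πr h) = 1/(2π·0.0501·24.8) = 0.1281 m·K/W
ΣR = 2.813 m·K/W
ΔT = Q'·ΣR = 78.7 × 2.813 = 221.4 K
Heat flows outward, so T_out = T_in − ΔT = 244 − 221.4 = 22.6 °C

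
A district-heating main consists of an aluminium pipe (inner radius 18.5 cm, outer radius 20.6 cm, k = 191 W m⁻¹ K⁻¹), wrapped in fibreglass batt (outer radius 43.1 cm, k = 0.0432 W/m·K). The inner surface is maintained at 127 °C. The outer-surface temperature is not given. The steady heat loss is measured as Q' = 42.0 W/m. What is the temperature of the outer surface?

T_out = 12.8 °C

Sum the resistances:
  R'_aluminium = ln(0.206/0.185)/(2πk) = 0.1075/(2π·191) = 8.959×10^-5 m·K/W
  R'_fibreglass batt = ln(0.431/0.206)/(2πk) = 0.7382/(2π·0.0432) = 2.720 m·K/W
ΣR = 2.720 m·K/W
ΔT = Q'·ΣR = 42.0 × 2.720 = 114.2 K
Heat flows outward, so T_out = T_in − ΔT = 127 − 114.2 = 12.8 °C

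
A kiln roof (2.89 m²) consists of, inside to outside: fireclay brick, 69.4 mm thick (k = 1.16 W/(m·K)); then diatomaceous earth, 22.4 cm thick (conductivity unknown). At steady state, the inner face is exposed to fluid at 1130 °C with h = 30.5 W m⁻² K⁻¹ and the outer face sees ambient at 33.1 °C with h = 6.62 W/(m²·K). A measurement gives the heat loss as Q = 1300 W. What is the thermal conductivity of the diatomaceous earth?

k = 0.102 W/m·K

ΣR = ΔT/Q = |1130 − 33.1|/1300 = 0.8438 K/W
Known resistances:
  R_conv,in = 1/(hA) = 1/(30.5·2.89) = 0.01134 K/W
  R_fireclay brick = L/(kA) = 0.0694/(1.16·2.89) = 0.02070 K/W
  R_conv,out = 1/(hA) = 1/(6.62·2.89) = 0.05227 K/W
R_diatomaceous earth = ΣR − ΣR_known = 0.8438 − 0.08431 = 0.7595 K/W
L/(kA) = 0.7595 ⇒ k = 0.224/(0.7595·2.89) = 0.102 W/m·K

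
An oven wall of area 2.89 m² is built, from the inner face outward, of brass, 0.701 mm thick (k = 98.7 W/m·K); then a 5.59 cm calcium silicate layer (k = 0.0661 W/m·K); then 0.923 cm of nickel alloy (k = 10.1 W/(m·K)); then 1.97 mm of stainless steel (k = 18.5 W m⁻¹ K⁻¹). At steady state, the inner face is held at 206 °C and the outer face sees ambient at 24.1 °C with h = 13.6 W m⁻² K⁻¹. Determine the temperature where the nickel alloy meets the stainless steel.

Series thermal resistances, inner to outer:
  R_brass = L/(kA) = 7.01×10^-4/(98.7·2.89) = 2.458×10^-6 K/W
  R_calcium silicate = L/(kA) = 0.0559/(0.0661·2.89) = 0.2926 K/W
  R_nickel alloy = L/(kA) = 0.00923/(10.1·2.89) = 3.162×10^-4 K/W
  R_stainless steel = L/(kA) = 0.00197/(18.5·2.89) = 3.685×10^-5 K/W
  R_conv,out = 1/(hA) = 1/(13.6·2.89) = 0.02544 K/W
ΣR = 2.458×10^-6 + 0.2926 + 3.162×10^-4 + 3.685×10^-5 + 0.02544 = 0.3184 K/W
Q = ΔT/ΣR = (206 °C − 24.1 °C)/0.3184 = 571.3 W
From the inner boundary to the nickel alloy/stainless steel interface, ΣR_partial = 0.2929 K/W.
T_interface = T_in − Q·ΣR_partial = 206 °C − (571.3)(0.2929) = 38.7 °C

T = 38.7 °C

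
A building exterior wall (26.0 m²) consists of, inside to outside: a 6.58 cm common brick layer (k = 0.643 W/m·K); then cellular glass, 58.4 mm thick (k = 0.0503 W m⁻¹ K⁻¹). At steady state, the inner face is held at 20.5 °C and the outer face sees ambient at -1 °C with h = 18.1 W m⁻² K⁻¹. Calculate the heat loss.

Q = 424 W

Treat each layer as a resistance in series:
  R_common brick = L/(kA) = 0.0658/(0.643·26.0) = 0.003936 K/W
  R_cellular glass = L/(kA) = 0.0584/(0.0503·26.0) = 0.04466 K/W
  R_conv,out = 1/(hA) = 1/(18.1·26.0) = 0.002125 K/W
ΣR = 0.003936 + 0.04466 + 0.002125 = 0.05072 K/W
Q = ΔT/ΣR = (20.5 °C − -1 °C)/0.05072 = 424 W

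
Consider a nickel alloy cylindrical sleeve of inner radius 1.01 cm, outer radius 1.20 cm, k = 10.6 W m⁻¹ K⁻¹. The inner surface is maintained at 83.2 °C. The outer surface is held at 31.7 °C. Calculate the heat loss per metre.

Q' = 2πk·ΔT/ln(r₂/r₁) = 2π × 10.6 × 51.5 / ln(0.0120/0.0101) = 19900 W/m

Q' = 19.9 kW/m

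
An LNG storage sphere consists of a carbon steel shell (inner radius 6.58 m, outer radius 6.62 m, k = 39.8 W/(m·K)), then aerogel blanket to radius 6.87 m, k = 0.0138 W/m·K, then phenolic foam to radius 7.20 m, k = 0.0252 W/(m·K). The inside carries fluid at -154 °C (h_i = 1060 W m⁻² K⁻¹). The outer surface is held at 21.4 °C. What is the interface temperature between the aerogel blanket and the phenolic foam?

T = -48.6 °C

Series thermal resistances, inner to outer:
  R_conv,in = 1/(4πr²h) = 1/(4π·6.58²·1060) = 1.734×10^-6 K/W
  R_carbon steel = (1/6.58 − 1/6.62)/(4πk) = 9.183×10^-4/(4π·39.8) = 1.836×10^-6 K/W
  R_aerogel blanket = (1/6.62 − 1/6.87)/(4πk) = 0.005497/(4π·0.0138) = 0.03170 K/W
  R_phenolic foam = (1/6.87 − 1/7.20)/(4πk) = 0.006672/(4π·0.0252) = 0.02107 K/W
ΣR = 1.734×10^-6 + 1.836×10^-6 + 0.03170 + 0.02107 = 0.05277 K/W
Q = ΔT/ΣR = (-154 °C − 21.4 °C)/0.05277 = -3324 W
From the inner boundary to the aerogel blanket/phenolic foam interface, ΣR_partial = 0.03170 K/W.
T_interface = T_in − Q·ΣR_partial = -154 °C − (-3324)(0.03170) = -48.6 °C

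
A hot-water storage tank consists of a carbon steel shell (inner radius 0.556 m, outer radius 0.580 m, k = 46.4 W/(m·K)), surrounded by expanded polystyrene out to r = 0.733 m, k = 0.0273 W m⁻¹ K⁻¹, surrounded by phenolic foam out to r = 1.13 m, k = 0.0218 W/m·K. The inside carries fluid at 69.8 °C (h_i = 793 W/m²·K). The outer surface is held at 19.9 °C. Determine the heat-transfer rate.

Q = 17.8 W

Series thermal resistances, inner to outer:
  R_conv,in = 1/(4πr²h) = 1/(4π·0.556²·793) = 3.246×10^-4 K/W
  R_carbon steel = (1/0.556 − 1/0.580)/(4πk) = 0.07442/(4π·46.4) = 1.276×10^-4 K/W
  R_expanded polystyrene = (1/0.580 − 1/0.733)/(4πk) = 0.3599/(4π·0.0273) = 1.049 K/W
  R_phenolic foam = (1/0.733 − 1/1.13)/(4πk) = 0.4793/(4π·0.0218) = 1.750 K/W
ΣR = 3.246×10^-4 + 1.276×10^-4 + 1.049 + 1.750 = 2.799 K/W
Q = ΔT/ΣR = (69.8 °C − 19.9 °C)/2.799 = 17.8 W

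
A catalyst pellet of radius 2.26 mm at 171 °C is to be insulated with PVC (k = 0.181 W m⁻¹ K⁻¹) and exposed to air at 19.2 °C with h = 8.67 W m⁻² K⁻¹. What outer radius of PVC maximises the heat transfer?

r_cr = 4.18 cm

For a sphere, r_cr = 2k_ins/h = 2·0.181/8.67 = 0.0418 m = 4.18 cm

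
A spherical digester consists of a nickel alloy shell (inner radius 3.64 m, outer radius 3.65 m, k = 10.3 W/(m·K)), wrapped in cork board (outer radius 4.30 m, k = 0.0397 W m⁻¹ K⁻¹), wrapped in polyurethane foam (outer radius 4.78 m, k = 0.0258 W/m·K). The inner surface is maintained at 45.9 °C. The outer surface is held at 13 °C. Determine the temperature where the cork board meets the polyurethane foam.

Treat each layer as a resistance in series:
  R_nickel alloy = (1/3.64 − 1/3.65)/(4πk) = 7.527×10^-4/(4π·10.3) = 5.815×10^-6 K/W
  R_cork board = (1/3.65 − 1/4.30)/(4πk) = 0.04141/(4π·0.0397) = 0.08301 K/W
  R_polyurethane foam = (1/4.30 − 1/4.78)/(4πk) = 0.02335/(4π·0.0258) = 0.07203 K/W
ΣR = 5.815×10^-6 + 0.08301 + 0.07203 = 0.1550 K/W
Q = ΔT/ΣR = (45.9 °C − 13 °C)/0.1550 = 212.3 W
From the inner boundary to the cork board/polyurethane foam interface, ΣR_partial = 0.08302 K/W.
T_interface = T_in − Q·ΣR_partial = 45.9 °C − (212.3)(0.08302) = 28.3 °C

T = 28.3 °C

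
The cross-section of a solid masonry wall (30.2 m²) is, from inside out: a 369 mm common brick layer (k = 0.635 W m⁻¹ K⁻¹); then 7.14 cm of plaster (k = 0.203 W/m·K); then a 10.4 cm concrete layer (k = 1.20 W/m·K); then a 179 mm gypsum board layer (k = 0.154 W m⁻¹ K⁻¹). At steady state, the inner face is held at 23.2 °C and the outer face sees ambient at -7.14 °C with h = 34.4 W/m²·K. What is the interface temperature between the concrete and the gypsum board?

Series thermal resistances, inner to outer:
  R_common brick = L/(kA) = 0.369/(0.635·30.2) = 0.01924 K/W
  R_plaster = L/(kA) = 0.0714/(0.203·30.2) = 0.01165 K/W
  R_concrete = L/(kA) = 0.104/(1.20·30.2) = 0.002870 K/W
  R_gypsum board = L/(kA) = 0.179/(0.154·30.2) = 0.03849 K/W
  R_conv,out = 1/(hA) = 1/(34.4·30.2) = 9.626×10^-4 K/W
ΣR = 0.01924 + 0.01165 + 0.002870 + 0.03849 + 9.626×10^-4 = 0.07321 K/W
Q = ΔT/ΣR = (23.2 °C − -7.14 °C)/0.07321 = 414.4 W
From the inner boundary to the concrete/gypsum board interface, ΣR_partial = 0.03376 K/W.
T_interface = T_in − Q·ΣR_partial = 23.2 °C − (414.4)(0.03376) = 9.21 °C

T = 9.21 °C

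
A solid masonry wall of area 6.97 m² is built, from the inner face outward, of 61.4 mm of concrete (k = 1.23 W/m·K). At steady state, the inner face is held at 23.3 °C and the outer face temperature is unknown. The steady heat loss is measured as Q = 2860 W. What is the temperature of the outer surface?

T_out = 2.82 °C

Series resistances:
  R_concrete = L/(kA) = 0.0614/(1.23·6.97) = 0.007162 K/W
ΣR = 0.007162 K/W
ΔT = Q·ΣR = 2860 × 0.007162 = 20.48 K
Heat flows outward, so T_out = T_in − ΔT = 23.3 − 20.48 = 2.82 °C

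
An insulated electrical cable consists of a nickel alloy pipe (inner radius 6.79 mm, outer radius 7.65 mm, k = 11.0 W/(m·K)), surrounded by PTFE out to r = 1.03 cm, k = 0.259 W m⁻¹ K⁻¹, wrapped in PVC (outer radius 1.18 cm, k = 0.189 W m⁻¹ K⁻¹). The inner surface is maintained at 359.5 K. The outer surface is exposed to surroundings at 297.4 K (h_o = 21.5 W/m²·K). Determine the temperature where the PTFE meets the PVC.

T = 347.1 K

Treat each layer as a resistance in series:
  R'_nickel alloy = ln(0.00765/0.00679)/(2πk) = 0.1193/(2π·11.0) = 0.001725 m·K/W
  R'_PTFE = ln(0.0103/0.00765)/(2πk) = 0.2974/(2π·0.259) = 0.1828 m·K/W
  R'_PVC = ln(0.0118/0.0103)/(2πk) = 0.1360/(2π·0.189) = 0.1145 m·K/W
  R'_conv,out = 1/(2πr h) = 1/(2π·0.0118·21.5) = 0.6273 m·K/W
ΣR = 0.001725 + 0.1828 + 0.1145 + 0.6273 = 0.9263 m·K/W
Q' = ΔT/ΣR = (359.5 K − 297.4 K)/0.9263 = 67.04 W/m
From the inner boundary to the PTFE/PVC interface, ΣR_partial = 0.1845 m·K/W.
T_interface = T_in − Q'·ΣR_partial = 359.5 K − (67.04)(0.1845) = 347.1 K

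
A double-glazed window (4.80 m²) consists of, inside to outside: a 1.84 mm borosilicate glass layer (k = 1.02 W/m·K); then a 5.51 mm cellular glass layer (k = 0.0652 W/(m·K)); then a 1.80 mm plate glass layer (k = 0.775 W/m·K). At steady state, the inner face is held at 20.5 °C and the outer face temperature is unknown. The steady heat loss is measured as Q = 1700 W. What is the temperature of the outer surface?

Series resistances:
  R_borosilicate glass = L/(kA) = 0.00184/(1.02·4.80) = 3.758×10^-4 K/W
  R_cellular glass = L/(kA) = 0.00551/(0.0652·4.80) = 0.01761 K/W
  R_plate glass = L/(kA) = 0.00180/(0.775·4.80) = 4.839×10^-4 K/W
ΣR = 0.01847 K/W
ΔT = Q·ΣR = 1700 × 0.01847 = 31.40 K
Heat flows outward, so T_out = T_in − ΔT = 20.5 − 31.40 = -10.9 °C

T_out = -10.9 °C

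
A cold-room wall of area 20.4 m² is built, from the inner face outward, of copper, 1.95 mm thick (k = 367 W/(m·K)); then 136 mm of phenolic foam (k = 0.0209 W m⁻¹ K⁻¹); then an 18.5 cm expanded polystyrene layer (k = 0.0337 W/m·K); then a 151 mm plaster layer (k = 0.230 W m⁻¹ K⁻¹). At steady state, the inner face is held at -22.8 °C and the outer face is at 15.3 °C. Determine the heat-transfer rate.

Q = 61.4 W

Series thermal resistances, inner to outer:
  R_copper = L/(kA) = 0.00195/(367·20.4) = 2.605×10^-7 K/W
  R_phenolic foam = L/(kA) = 0.136/(0.0209·20.4) = 0.3190 K/W
  R_expanded polystyrene = L/(kA) = 0.185/(0.0337·20.4) = 0.2691 K/W
  R_plaster = L/(kA) = 0.151/(0.230·20.4) = 0.03218 K/W
ΣR = 2.605×10^-7 + 0.3190 + 0.2691 + 0.03218 = 0.6203 K/W
Q = ΔT/ΣR = (-22.8 °C − 15.3 °C)/0.6203 = -61.4 W
(Negative Q ⇒ heat flows inward; heat gain = 61.4 W.)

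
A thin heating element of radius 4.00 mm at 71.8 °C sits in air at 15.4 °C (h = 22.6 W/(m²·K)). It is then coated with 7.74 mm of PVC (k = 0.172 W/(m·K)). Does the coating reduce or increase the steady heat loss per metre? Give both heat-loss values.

increases: 32.0 → 35.3 W/m

Critical radius for a cylinder: r_cr = k/h = 0.00761 m = 0.761 cm.
Outer radius after coating: r₂ = 0.00400 + 0.00774 = 0.01174 m.
r₁ < r_cr < r₂: heat loss rises to a maximum at r_cr then falls. Whether the coating helps depends on whether Q(r₂) has dropped back below Q(r₁).
Bare: R = 1/(2πr₁h) = 1.761 m·K/W; Q = 56.4/1.761 = 32.0 W/m.
Coated: R = R_cond + R_conv = 1.596 m·K/W; Q = 56.4/1.596 = 35.3 W/m.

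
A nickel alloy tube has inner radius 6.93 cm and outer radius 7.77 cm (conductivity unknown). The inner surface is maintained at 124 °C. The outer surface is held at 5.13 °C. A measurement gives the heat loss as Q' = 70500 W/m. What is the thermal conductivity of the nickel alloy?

k = 10.8 W/m·K

ΣR = ΔT/Q' = |124 − 5.13|/70500 = 0.001686 m·K/W
ln(r₂/r₁)/(2πk) = 0.001686 ⇒ k = 0.1144/(2π·0.001686) = 10.8 W/m·K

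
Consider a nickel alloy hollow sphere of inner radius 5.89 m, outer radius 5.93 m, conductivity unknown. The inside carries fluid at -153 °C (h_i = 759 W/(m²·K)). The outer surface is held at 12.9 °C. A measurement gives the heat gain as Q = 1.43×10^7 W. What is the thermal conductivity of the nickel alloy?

ΣR = ΔT/Q = |-153 − 12.9|/1.43×10^7 = 1.160×10^-5 K/W
Known resistances:
  R_conv,in = 1/(4πr²h) = 1/(4π·5.89²·759) = 3.022×10^-6 K/W
R_nickel alloy = ΣR − ΣR_known = 1.160×10^-5 − 3.022×10^-6 = 8.578×10^-6 K/W
(1/r₁−1/r₂)/(4πk) = 8.578×10^-6 ⇒ k = 0.001145/(4π·8.578×10^-6) = 10.6 W/m·K

k = 10.6 W/m·K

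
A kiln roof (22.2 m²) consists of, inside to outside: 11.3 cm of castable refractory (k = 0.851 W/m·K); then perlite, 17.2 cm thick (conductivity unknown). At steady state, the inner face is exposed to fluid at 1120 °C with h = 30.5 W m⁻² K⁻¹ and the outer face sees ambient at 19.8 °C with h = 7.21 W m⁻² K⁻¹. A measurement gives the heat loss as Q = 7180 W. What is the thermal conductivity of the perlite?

k = 0.0555 W/m·K

ΣR = ΔT/Q = |1120 − 19.8|/7180 = 0.1532 K/W
Known resistances:
  R_conv,in = 1/(hA) = 1/(30.5·22.2) = 0.001477 K/W
  R_castable refractory = L/(kA) = 0.113/(0.851·22.2) = 0.005981 K/W
  R_conv,out = 1/(hA) = 1/(7.21·22.2) = 0.006248 K/W
R_perlite = ΣR − ΣR_known = 0.1532 − 0.01371 = 0.1395 K/W
L/(kA) = 0.1395 ⇒ k = 0.172/(0.1395·22.2) = 0.0555 W/m·K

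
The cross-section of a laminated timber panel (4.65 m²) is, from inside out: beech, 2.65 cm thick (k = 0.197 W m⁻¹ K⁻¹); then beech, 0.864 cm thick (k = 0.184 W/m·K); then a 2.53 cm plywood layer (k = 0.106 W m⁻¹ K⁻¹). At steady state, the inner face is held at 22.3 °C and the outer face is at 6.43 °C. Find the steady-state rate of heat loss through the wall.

Q = 176 W

Series thermal resistances, inner to outer:
  R_beech = L/(kA) = 0.0265/(0.197·4.65) = 0.02893 K/W
  R_beech = L/(kA) = 0.00864/(0.184·4.65) = 0.01010 K/W
  R_plywood = L/(kA) = 0.0253/(0.106·4.65) = 0.05133 K/W
ΣR = 0.02893 + 0.01010 + 0.05133 = 0.09036 K/W
Q = ΔT/ΣR = (22.3 °C − 6.43 °C)/0.09036 = 176 W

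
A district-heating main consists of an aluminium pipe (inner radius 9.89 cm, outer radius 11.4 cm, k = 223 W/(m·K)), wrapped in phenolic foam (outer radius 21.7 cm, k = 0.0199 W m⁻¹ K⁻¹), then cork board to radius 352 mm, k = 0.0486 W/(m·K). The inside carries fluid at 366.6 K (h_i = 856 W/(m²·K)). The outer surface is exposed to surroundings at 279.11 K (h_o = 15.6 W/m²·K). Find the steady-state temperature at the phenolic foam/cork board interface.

Series thermal resistances, inner to outer:
  R'_conv,in = 1/(2πr h) = 1/(2π·0.0989·856) = 0.001880 m·K/W
  R'_aluminium = ln(0.114/0.0989)/(2πk) = 0.1421/(2π·223) = 1.014×10^-4 m·K/W
  R'_phenolic foam = ln(0.217/0.114)/(2πk) = 0.6437/(2π·0.0199) = 5.148 m·K/W
  R'_cork board = ln(0.352/0.217)/(2πk) = 0.4837/(2π·0.0486) = 1.584 m·K/W
  R'_conv,out = 1/(2πr h) = 1/(2π·0.352·15.6) = 0.02898 m·K/W
ΣR = 0.001880 + 1.014×10^-4 + 5.148 + 1.584 + 0.02898 = 6.763 m·K/W
Q' = ΔT/ΣR = (366.6 K − 279.11 K)/6.763 = 12.94 W/m
From the inner boundary to the phenolic foam/cork board interface, ΣR_partial = 5.150 m·K/W.
T_interface = T_in − Q'·ΣR_partial = 366.6 K − (12.94)(5.150) = 300.0 K

T = 300.0 K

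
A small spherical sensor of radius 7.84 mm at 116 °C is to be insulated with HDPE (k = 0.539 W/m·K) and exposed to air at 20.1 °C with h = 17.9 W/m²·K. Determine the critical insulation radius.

r_cr = 6.02 cm

For a sphere, r_cr = 2k_ins/h = 2·0.539/17.9 = 0.0602 m = 6.02 cm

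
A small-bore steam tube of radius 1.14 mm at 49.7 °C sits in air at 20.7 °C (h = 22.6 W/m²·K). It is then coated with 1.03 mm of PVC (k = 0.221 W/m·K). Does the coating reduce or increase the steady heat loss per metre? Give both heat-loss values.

Critical radius for a cylinder: r_cr = k/h = 0.00978 m = 0.978 cm.
Outer radius after coating: r₂ = 0.00114 + 0.00103 = 0.00217 m.
Since r₁ < r_cr and r₂ ≤ r_cr, the coating moves toward the maximum at r_cr — heat loss rises.
Bare: R = 1/(2πr₁h) = 6.177 m·K/W; Q = 29/6.177 = 4.69 W/m.
Coated: R = R_cond + R_conv = 3.709 m·K/W; Q = 29/3.709 = 7.82 W/m.

increases: 4.69 → 7.82 W/m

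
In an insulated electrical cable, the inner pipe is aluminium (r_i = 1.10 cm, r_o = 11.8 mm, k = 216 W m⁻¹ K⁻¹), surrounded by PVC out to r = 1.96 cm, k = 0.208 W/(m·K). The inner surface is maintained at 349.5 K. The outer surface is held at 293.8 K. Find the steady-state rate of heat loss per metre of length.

Resistance network (inner→outer):
  R'_aluminium = ln(0.0118/0.0110)/(2πk) = 0.07020/(2π·216) = 5.173×10^-5 m·K/W
  R'_PVC = ln(0.0196/0.0118)/(2πk) = 0.5074/(2π·0.208) = 0.3883 m·K/W
ΣR = 5.173×10^-5 + 0.3883 = 0.3884 m·K/W
Q' = ΔT/ΣR = (349.5 K − 293.8 K)/0.3884 = 143 W/m

Q' = 143 W/m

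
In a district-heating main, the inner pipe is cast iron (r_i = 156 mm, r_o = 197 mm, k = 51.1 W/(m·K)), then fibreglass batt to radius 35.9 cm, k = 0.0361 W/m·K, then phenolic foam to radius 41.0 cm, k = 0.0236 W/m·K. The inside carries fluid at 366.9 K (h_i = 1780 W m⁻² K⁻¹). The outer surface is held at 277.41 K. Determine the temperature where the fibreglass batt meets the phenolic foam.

T = 300.0 K

Series thermal resistances, inner to outer:
  R'_conv,in = 1/(2πr h) = 1/(2π·0.156·1780) = 5.732×10^-4 m·K/W
  R'_cast iron = ln(0.197/0.156)/(2πk) = 0.2333/(2π·51.1) = 7.268×10^-4 m·K/W
  R'_fibreglass batt = ln(0.359/0.197)/(2πk) = 0.6001/(2π·0.0361) = 2.646 m·K/W
  R'_phenolic foam = ln(0.410/0.359)/(2πk) = 0.1328/(2π·0.0236) = 0.8958 m·K/W
ΣR = 5.732×10^-4 + 7.268×10^-4 + 2.646 + 0.8958 = 3.543 m·K/W
Q' = ΔT/ΣR = (366.9 K − 277.41 K)/3.543 = 25.26 W/m
From the inner boundary to the fibreglass batt/phenolic foam interface, ΣR_partial = 2.647 m·K/W.
T_interface = T_in − Q'·ΣR_partial = 366.9 K − (25.26)(2.647) = 300.0 K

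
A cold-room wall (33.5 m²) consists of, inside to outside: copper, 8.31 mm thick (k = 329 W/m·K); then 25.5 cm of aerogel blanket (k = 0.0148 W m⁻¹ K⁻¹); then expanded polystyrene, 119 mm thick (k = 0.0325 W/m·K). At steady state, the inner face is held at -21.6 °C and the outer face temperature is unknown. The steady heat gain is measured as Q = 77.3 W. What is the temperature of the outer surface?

Sum the resistances:
  R_copper = L/(kA) = 0.00831/(329·33.5) = 7.540×10^-7 K/W
  R_aerogel blanket = L/(kA) = 0.255/(0.0148·33.5) = 0.5143 K/W
  R_expanded polystyrene = L/(kA) = 0.119/(0.0325·33.5) = 0.1093 K/W
ΣR = 0.6236 K/W
ΔT = Q·ΣR = 77.3 × 0.6236 = 48.20 K
Heat flows inward, so T_out = T_in + ΔT = -21.6 + 48.20 = 26.6 °C

T_out = 26.6 °C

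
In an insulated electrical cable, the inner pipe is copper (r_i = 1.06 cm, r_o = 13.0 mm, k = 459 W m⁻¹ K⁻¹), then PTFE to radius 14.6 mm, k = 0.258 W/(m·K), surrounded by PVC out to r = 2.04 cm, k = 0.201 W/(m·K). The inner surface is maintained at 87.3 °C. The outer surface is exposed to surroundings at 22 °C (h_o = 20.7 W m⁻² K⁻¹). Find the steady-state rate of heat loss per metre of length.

Q' = 91.5 W/m

Resistance network (inner→outer):
  R'_copper = ln(0.0130/0.0106)/(2πk) = 0.2041/(2π·459) = 7.077×10^-5 m·K/W
  R'_PTFE = ln(0.0146/0.0130)/(2πk) = 0.1161/(2π·0.258) = 0.07160 m·K/W
  R'_PVC = ln(0.0204/0.0146)/(2πk) = 0.3345/(2π·0.201) = 0.2649 m·K/W
  R'_conv,out = 1/(2πr h) = 1/(2π·0.0204·20.7) = 0.3769 m·K/W
ΣR = 7.077×10^-5 + 0.07160 + 0.2649 + 0.3769 = 0.7135 m·K/W
Q' = ΔT/ΣR = (87.3 °C − 22 °C)/0.7135 = 91.5 W/m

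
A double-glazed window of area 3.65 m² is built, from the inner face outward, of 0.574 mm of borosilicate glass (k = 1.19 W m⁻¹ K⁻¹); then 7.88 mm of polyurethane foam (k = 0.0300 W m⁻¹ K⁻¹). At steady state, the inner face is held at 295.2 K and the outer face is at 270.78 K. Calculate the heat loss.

Resistance network (inner→outer):
  R_borosilicate glass = L/(kA) = 5.74×10^-4/(1.19·3.65) = 1.322×10^-4 K/W
  R_polyurethane foam = L/(kA) = 0.00788/(0.0300·3.65) = 0.07196 K/W
ΣR = 1.322×10^-4 + 0.07196 = 0.07209 K/W
Q = ΔT/ΣR = (295.2 K − 270.78 K)/0.07209 = 339 W

Q = 339 W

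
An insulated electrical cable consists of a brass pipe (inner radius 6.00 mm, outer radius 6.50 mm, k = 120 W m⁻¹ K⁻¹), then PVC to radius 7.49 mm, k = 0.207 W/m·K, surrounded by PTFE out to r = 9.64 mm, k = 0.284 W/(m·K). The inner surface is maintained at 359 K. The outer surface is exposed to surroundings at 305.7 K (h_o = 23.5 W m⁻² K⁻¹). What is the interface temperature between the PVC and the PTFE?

T = 352.9 K

Treat each layer as a resistance in series:
  R'_brass = ln(0.00650/0.00600)/(2πk) = 0.08004/(2π·120) = 1.062×10^-4 m·K/W
  R'_PVC = ln(0.00749/0.00650)/(2πk) = 0.1418/(2π·0.207) = 0.1090 m·K/W
  R'_PTFE = ln(0.00964/0.00749)/(2πk) = 0.2524/(2π·0.284) = 0.1414 m·K/W
  R'_conv,out = 1/(2πr h) = 1/(2π·0.00964·23.5) = 0.7025 m·K/W
ΣR = 1.062×10^-4 + 0.1090 + 0.1414 + 0.7025 = 0.9530 m·K/W
Q' = ΔT/ΣR = (359 K − 305.7 K)/0.9530 = 55.93 W/m
From the inner boundary to the PVC/PTFE interface, ΣR_partial = 0.1091 m·K/W.
T_interface = T_in − Q'·ΣR_partial = 359 K − (55.93)(0.1091) = 352.9 K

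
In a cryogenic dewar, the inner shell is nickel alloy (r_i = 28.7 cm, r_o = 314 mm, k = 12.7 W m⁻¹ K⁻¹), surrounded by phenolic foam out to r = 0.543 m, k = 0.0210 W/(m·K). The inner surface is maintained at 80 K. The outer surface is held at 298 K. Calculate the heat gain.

Q = 42.8 W

Treat each layer as a resistance in series:
  R_nickel alloy = (1/0.287 − 1/0.314)/(4πk) = 0.2996/(4π·12.7) = 0.001877 K/W
  R_phenolic foam = (1/0.314 − 1/0.543)/(4πk) = 1.343/(4π·0.0210) = 5.090 K/W
ΣR = 0.001877 + 5.090 = 5.092 K/W
Q = ΔT/ΣR = (80 K − 298 K)/5.092 = -42.8 W
(Negative Q ⇒ heat flows inward; heat gain = 42.8 W.)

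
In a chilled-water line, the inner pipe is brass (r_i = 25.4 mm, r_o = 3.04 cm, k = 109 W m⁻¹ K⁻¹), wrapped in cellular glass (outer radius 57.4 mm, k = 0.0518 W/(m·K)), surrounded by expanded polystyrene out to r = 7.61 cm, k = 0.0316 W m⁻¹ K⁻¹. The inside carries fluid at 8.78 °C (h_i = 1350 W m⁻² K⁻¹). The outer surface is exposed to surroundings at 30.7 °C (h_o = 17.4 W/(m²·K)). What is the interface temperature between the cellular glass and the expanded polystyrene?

Series thermal resistances, inner to outer:
  R'_conv,in = 1/(2πr h) = 1/(2π·0.0254·1350) = 0.004641 m·K/W
  R'_brass = ln(0.0304/0.0254)/(2πk) = 0.1797/(2π·109) = 2.624×10^-4 m·K/W
  R'_cellular glass = ln(0.0574/0.0304)/(2πk) = 0.6356/(2π·0.0518) = 1.953 m·K/W
  R'_expanded polystyrene = ln(0.0761/0.0574)/(2πk) = 0.2820/(2π·0.0316) = 1.420 m·K/W
  R'_conv,out = 1/(2πr h) = 1/(2π·0.0761·17.4) = 0.1202 m·K/W
ΣR = 0.004641 + 2.624×10^-4 + 1.953 + 1.420 + 0.1202 = 3.498 m·K/W
Q' = ΔT/ΣR = (8.78 °C − 30.7 °C)/3.498 = -6.266 W/m
From the inner boundary to the cellular glass/expanded polystyrene interface, ΣR_partial = 1.958 m·K/W.
T_interface = T_in − Q'·ΣR_partial = 8.78 °C − (-6.266)(1.958) = 21.0 °C

T = 21.0 °C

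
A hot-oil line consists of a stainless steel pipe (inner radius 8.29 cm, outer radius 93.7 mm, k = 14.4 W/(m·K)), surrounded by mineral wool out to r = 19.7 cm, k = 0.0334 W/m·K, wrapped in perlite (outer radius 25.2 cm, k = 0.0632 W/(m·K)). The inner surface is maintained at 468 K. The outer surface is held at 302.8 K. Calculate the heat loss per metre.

Series thermal resistances, inner to outer:
  R'_stainless steel = ln(0.0937/0.0829)/(2πk) = 0.1225/(2π·14.4) = 0.001354 m·K/W
  R'_mineral wool = ln(0.197/0.0937)/(2πk) = 0.7431/(2π·0.0334) = 3.541 m·K/W
  R'_perlite = ln(0.252/0.197)/(2πk) = 0.2462/(2π·0.0632) = 0.6201 m·K/W
ΣR = 0.001354 + 3.541 + 0.6201 = 4.162 m·K/W
Q' = ΔT/ΣR = (468 K − 302.8 K)/4.162 = 39.7 W/m

Q' = 39.7 W/m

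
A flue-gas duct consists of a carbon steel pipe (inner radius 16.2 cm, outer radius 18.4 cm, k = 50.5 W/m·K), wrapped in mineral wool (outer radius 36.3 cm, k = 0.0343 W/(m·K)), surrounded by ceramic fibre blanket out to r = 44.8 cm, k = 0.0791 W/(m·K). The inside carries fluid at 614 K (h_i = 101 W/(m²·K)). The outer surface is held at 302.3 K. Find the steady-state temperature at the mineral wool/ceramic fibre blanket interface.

Series thermal resistances, inner to outer:
  R'_conv,in = 1/(2πr h) = 1/(2π·0.162·101) = 0.009727 m·K/W
  R'_carbon steel = ln(0.184/0.162)/(2πk) = 0.1273/(2π·50.5) = 4.013×10^-4 m·K/W
  R'_mineral wool = ln(0.363/0.184)/(2πk) = 0.6795/(2π·0.0343) = 3.153 m·K/W
  R'_ceramic fibre blanket = ln(0.448/0.363)/(2πk) = 0.2104/(2π·0.0791) = 0.4233 m·K/W
ΣR = 0.009727 + 4.013×10^-4 + 3.153 + 0.4233 = 3.586 m·K/W
Q' = ΔT/ΣR = (614 K − 302.3 K)/3.586 = 86.92 W/m
From the inner boundary to the mineral wool/ceramic fibre blanket interface, ΣR_partial = 3.163 m·K/W.
T_interface = T_in − Q'·ΣR_partial = 614 K − (86.92)(3.163) = 339.1 K

T = 339.1 K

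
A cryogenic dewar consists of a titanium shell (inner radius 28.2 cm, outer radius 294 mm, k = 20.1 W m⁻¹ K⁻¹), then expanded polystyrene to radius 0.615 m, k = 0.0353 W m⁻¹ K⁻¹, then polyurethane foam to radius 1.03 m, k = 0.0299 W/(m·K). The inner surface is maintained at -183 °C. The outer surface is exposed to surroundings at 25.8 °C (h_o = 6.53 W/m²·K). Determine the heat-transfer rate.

Q = 36.3 W

Resistance network (inner→outer):
  R_titanium = (1/0.282 − 1/0.294)/(4πk) = 0.1447/(4π·20.1) = 5.730×10^-4 K/W
  R_expanded polystyrene = (1/0.294 − 1/0.615)/(4πk) = 1.775/(4π·0.0353) = 4.002 K/W
  R_polyurethane foam = (1/0.615 − 1/1.03)/(4πk) = 0.6551/(4π·0.0299) = 1.744 K/W
  R_conv,out = 1/(4πr²h) = 1/(4π·1.03²·6.53) = 0.01149 K/W
ΣR = 5.730×10^-4 + 4.002 + 1.744 + 0.01149 = 5.758 K/W
Q = ΔT/ΣR = (-183 °C − 25.8 °C)/5.758 = -36.3 W
(Negative Q ⇒ heat flows inward; heat gain = 36.3 W.)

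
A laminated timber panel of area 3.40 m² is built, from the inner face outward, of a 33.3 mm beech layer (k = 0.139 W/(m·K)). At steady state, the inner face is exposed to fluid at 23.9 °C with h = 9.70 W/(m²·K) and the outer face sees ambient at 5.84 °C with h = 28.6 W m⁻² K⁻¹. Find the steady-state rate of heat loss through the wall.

Q = 163 W

Resistance network (inner→outer):
  R_conv,in = 1/(hA) = 1/(9.70·3.40) = 0.03032 K/W
  R_beech = L/(kA) = 0.0333/(0.139·3.40) = 0.07046 K/W
  R_conv,out = 1/(hA) = 1/(28.6·3.40) = 0.01028 K/W
ΣR = 0.03032 + 0.07046 + 0.01028 = 0.1111 K/W
Q = ΔT/ΣR = (23.9 °C − 5.84 °C)/0.1111 = 163 W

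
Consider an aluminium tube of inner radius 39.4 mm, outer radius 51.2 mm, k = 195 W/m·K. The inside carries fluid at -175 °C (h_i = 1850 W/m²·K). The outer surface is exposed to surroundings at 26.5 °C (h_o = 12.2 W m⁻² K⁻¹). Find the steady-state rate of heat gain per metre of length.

Q' = 783 W/m

Treat each layer as a resistance in series:
  R'_conv,in = 1/(2πr h) = 1/(2π·0.0394·1850) = 0.002183 m·K/W
  R'_aluminium = ln(0.0512/0.0394)/(2πk) = 0.2620/(2π·195) = 2.138×10^-4 m·K/W
  R'_conv,out = 1/(2πr h) = 1/(2π·0.0512·12.2) = 0.2548 m·K/W
ΣR = 0.002183 + 2.138×10^-4 + 0.2548 = 0.2572 m·K/W
Q' = ΔT/ΣR = (-175 °C − 26.5 °C)/0.2572 = -783 W/m
(Negative Q' ⇒ heat flows inward; heat gain = 783 W/m.)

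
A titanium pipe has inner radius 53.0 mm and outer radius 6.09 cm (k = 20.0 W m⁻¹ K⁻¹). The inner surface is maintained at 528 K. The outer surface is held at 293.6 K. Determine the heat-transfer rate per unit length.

Q' = 212 kW/m

Q' = 2πk·ΔT/ln(r₂/r₁) = 2π × 20.0 × 234.4 / ln(0.0609/0.0530) = 2.12×10^5 W/m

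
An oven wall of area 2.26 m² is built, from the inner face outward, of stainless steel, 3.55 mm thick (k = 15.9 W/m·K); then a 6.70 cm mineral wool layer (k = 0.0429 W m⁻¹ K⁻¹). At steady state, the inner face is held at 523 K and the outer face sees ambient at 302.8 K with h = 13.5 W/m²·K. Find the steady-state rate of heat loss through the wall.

Q = 304 W

Resistance network (inner→outer):
  R_stainless steel = L/(kA) = 0.00355/(15.9·2.26) = 9.879×10^-5 K/W
  R_mineral wool = L/(kA) = 0.0670/(0.0429·2.26) = 0.6910 K/W
  R_conv,out = 1/(hA) = 1/(13.5·2.26) = 0.03278 K/W
ΣR = 9.879×10^-5 + 0.6910 + 0.03278 = 0.7239 K/W
Q = ΔT/ΣR = (523 K − 302.8 K)/0.7239 = 304 W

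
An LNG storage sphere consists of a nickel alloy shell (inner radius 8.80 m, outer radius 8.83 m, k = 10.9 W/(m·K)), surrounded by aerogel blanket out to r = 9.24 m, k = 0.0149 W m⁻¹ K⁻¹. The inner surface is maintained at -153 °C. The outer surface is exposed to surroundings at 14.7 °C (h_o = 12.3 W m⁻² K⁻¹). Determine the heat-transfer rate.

Q = 6.23 kW

Resistance network (inner→outer):
  R_nickel alloy = (1/8.80 − 1/8.83)/(4πk) = 3.861×10^-4/(4π·10.9) = 2.819×10^-6 K/W
  R_aerogel blanket = (1/8.83 − 1/9.24)/(4πk) = 0.005025/(4π·0.0149) = 0.02684 K/W
  R_conv,out = 1/(4πr²h) = 1/(4π·9.24²·12.3) = 7.578×10^-5 K/W
ΣR = 2.819×10^-6 + 0.02684 + 7.578×10^-5 = 0.02692 K/W
Q = ΔT/ΣR = (-153 °C − 14.7 °C)/0.02692 = -6230 W
(Negative Q ⇒ heat flows inward; heat gain = 6230 W.)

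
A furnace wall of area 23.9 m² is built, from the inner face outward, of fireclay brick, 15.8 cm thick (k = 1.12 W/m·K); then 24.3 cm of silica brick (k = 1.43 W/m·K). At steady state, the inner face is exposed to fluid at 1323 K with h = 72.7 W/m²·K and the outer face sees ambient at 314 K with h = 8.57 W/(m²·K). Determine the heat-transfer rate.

Treat each layer as a resistance in series:
  R_conv,in = 1/(hA) = 1/(72.7·23.9) = 5.755×10^-4 K/W
  R_fireclay brick = L/(kA) = 0.158/(1.12·23.9) = 0.005903 K/W
  R_silica brick = L/(kA) = 0.243/(1.43·23.9) = 0.007110 K/W
  R_conv,out = 1/(hA) = 1/(8.57·23.9) = 0.004882 K/W
ΣR = 5.755×10^-4 + 0.005903 + 0.007110 + 0.004882 = 0.01847 K/W
Q = ΔT/ΣR = (1323 K − 314 K)/0.01847 = 54600 W

Q = 54600 W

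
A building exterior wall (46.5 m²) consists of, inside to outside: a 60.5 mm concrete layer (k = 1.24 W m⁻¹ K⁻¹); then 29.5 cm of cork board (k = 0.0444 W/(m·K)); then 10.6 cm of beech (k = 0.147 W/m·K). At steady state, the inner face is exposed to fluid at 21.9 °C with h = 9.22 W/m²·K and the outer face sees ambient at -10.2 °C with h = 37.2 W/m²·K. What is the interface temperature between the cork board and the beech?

Series thermal resistances, inner to outer:
  R_conv,in = 1/(hA) = 1/(9.22·46.5) = 0.002332 K/W
  R_concrete = L/(kA) = 0.0605/(1.24·46.5) = 0.001049 K/W
  R_cork board = L/(kA) = 0.295/(0.0444·46.5) = 0.1429 K/W
  R_beech = L/(kA) = 0.106/(0.147·46.5) = 0.01551 K/W
  R_conv,out = 1/(hA) = 1/(37.2·46.5) = 5.781×10^-4 K/W
ΣR = 0.002332 + 0.001049 + 0.1429 + 0.01551 + 5.781×10^-4 = 0.1624 K/W
Q = ΔT/ΣR = (21.9 °C − -10.2 °C)/0.1624 = 197.7 W
From the inner boundary to the cork board/beech interface, ΣR_partial = 0.1463 K/W.
T_interface = T_in − Q·ΣR_partial = 21.9 °C − (197.7)(0.1463) = -7.02 °C

T = -7.02 °C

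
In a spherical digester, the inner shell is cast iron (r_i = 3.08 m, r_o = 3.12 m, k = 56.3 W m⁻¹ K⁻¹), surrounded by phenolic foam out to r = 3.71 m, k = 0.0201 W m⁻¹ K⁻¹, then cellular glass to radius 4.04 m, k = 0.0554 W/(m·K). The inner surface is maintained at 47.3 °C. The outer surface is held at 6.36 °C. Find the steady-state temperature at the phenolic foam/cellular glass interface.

T = 11.9 °C

Series thermal resistances, inner to outer:
  R_cast iron = (1/3.08 − 1/3.12)/(4πk) = 0.004163/(4π·56.3) = 5.884×10^-6 K/W
  R_phenolic foam = (1/3.12 − 1/3.71)/(4πk) = 0.05097/(4π·0.0201) = 0.2018 K/W
  R_cellular glass = (1/3.71 − 1/4.04)/(4πk) = 0.02202/(4π·0.0554) = 0.03163 K/W
ΣR = 5.884×10^-6 + 0.2018 + 0.03163 = 0.2334 K/W
Q = ΔT/ΣR = (47.3 °C − 6.36 °C)/0.2334 = 175.4 W
From the inner boundary to the phenolic foam/cellular glass interface, ΣR_partial = 0.2018 K/W.
T_interface = T_in − Q·ΣR_partial = 47.3 °C − (175.4)(0.2018) = 11.9 °C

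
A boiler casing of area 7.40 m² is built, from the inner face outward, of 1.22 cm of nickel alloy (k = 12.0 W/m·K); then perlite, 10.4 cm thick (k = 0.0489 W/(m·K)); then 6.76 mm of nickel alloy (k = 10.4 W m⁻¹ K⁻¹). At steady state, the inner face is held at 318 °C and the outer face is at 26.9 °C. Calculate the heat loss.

Q = 1010 W

Resistance network (inner→outer):
  R_nickel alloy = L/(kA) = 0.0122/(12.0·7.40) = 1.374×10^-4 K/W
  R_perlite = L/(kA) = 0.104/(0.0489·7.40) = 0.2874 K/W
  R_nickel alloy = L/(kA) = 0.00676/(10.4·7.40) = 8.784×10^-5 K/W
ΣR = 1.374×10^-4 + 0.2874 + 8.784×10^-5 = 0.2876 K/W
Q = ΔT/ΣR = (318 °C − 26.9 °C)/0.2876 = 1010 W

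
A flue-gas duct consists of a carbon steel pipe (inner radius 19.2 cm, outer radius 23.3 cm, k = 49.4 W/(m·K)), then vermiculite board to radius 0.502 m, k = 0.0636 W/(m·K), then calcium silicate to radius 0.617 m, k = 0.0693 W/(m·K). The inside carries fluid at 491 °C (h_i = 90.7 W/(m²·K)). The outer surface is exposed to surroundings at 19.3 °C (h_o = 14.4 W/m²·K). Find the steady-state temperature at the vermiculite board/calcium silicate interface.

Treat each layer as a resistance in series:
  R'_conv,in = 1/(2πr h) = 1/(2π·0.192·90.7) = 0.009139 m·K/W
  R'_carbon steel = ln(0.233/0.192)/(2πk) = 0.1935/(2π·49.4) = 6.235×10^-4 m·K/W
  R'_vermiculite board = ln(0.502/0.233)/(2πk) = 0.7676/(2π·0.0636) = 1.921 m·K/W
  R'_calcium silicate = ln(0.617/0.502)/(2πk) = 0.2063/(2π·0.0693) = 0.4737 m·K/W
  R'_conv,out = 1/(2πr h) = 1/(2π·0.617·14.4) = 0.01791 m·K/W
ΣR = 0.009139 + 6.235×10^-4 + 1.921 + 0.4737 + 0.01791 = 2.422 m·K/W
Q' = ΔT/ΣR = (491 °C − 19.3 °C)/2.422 = 194.8 W/m
From the inner boundary to the vermiculite board/calcium silicate interface, ΣR_partial = 1.931 m·K/W.
T_interface = T_in − Q'·ΣR_partial = 491 °C − (194.8)(1.931) = 115 °C

T = 115 °C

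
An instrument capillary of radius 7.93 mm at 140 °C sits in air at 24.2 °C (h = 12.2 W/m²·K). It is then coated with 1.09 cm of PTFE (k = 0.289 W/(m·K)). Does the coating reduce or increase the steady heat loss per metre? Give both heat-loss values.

Critical radius for a cylinder: r_cr = k/h = 0.0237 m = 2.37 cm.
Outer radius after coating: r₂ = 0.00793 + 0.0109 = 0.01883 m.
Since r₁ < r_cr and r₂ ≤ r_cr, the coating moves toward the maximum at r_cr — heat loss rises.
Bare: R = 1/(2πr₁h) = 1.645 m·K/W; Q = 115.8/1.645 = 70.4 W/m.
Coated: R = R_cond + R_conv = 1.169 m·K/W; Q = 115.8/1.169 = 99.1 W/m.

increases: 70.4 → 99.1 W/m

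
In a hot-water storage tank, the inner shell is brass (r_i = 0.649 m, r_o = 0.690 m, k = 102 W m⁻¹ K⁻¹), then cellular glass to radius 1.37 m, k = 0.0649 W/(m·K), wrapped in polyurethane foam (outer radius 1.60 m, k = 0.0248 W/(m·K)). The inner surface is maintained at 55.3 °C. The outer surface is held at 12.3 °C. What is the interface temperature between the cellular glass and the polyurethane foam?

T = 24.2 °C

Series thermal resistances, inner to outer:
  R_brass = (1/0.649 − 1/0.690)/(4πk) = 0.09156/(4π·102) = 7.143×10^-5 K/W
  R_cellular glass = (1/0.690 − 1/1.37)/(4πk) = 0.7193/(4π·0.0649) = 0.8820 K/W
  R_polyurethane foam = (1/1.37 − 1/1.60)/(4πk) = 0.1049/(4π·0.0248) = 0.3367 K/W
ΣR = 7.143×10^-5 + 0.8820 + 0.3367 = 1.219 K/W
Q = ΔT/ΣR = (55.3 °C − 12.3 °C)/1.219 = 35.27 W
From the inner boundary to the cellular glass/polyurethane foam interface, ΣR_partial = 0.8821 K/W.
T_interface = T_in − Q·ΣR_partial = 55.3 °C − (35.27)(0.8821) = 24.2 °C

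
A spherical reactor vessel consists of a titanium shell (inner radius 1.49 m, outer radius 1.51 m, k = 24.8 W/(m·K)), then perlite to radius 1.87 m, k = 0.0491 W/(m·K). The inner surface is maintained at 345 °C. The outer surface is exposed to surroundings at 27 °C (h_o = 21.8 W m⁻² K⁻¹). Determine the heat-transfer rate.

Treat each layer as a resistance in series:
  R_titanium = (1/1.49 − 1/1.51)/(4πk) = 0.008889/(4π·24.8) = 2.852×10^-5 K/W
  R_perlite = (1/1.51 − 1/1.87)/(4πk) = 0.1275/(4π·0.0491) = 0.2066 K/W
  R_conv,out = 1/(4πr²h) = 1/(4π·1.87²·21.8) = 0.001044 K/W
ΣR = 2.852×10^-5 + 0.2066 + 0.001044 = 0.2077 K/W
Q = ΔT/ΣR = (345 °C − 27 °C)/0.2077 = 1530 W

Q = 1530 W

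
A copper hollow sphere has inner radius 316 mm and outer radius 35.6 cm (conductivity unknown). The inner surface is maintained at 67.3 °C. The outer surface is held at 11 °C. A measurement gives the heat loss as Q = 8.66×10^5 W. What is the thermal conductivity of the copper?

ΣR = ΔT/Q = |67.3 − 11|/8.66×10^5 = 6.501×10^-5 K/W
(1/r₁−1/r₂)/(4πk) = 6.501×10^-5 ⇒ k = 0.3556/(4π·6.501×10^-5) = 435 W/m·K

k = 435 W/m·K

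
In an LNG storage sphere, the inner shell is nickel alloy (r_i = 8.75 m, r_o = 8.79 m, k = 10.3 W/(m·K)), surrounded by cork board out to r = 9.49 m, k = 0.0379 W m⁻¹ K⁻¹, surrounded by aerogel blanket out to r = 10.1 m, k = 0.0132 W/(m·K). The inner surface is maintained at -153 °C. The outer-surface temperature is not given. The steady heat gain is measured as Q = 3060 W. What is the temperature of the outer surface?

Series resistances:
  R_nickel alloy = (1/8.75 − 1/8.79)/(4πk) = 5.201×10^-4/(4π·10.3) = 4.018×10^-6 K/W
  R_cork board = (1/8.79 − 1/9.49)/(4πk) = 0.008392/(4π·0.0379) = 0.01762 K/W
  R_aerogel blanket = (1/9.49 − 1/10.1)/(4πk) = 0.006364/(4π·0.0132) = 0.03837 K/W
ΣR = 0.05599 K/W
ΔT = Q·ΣR = 3060 × 0.05599 = 171.3 K
Heat flows inward, so T_out = T_in + ΔT = -153 + 171.3 = 18.3 °C

T_out = 18.3 °C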